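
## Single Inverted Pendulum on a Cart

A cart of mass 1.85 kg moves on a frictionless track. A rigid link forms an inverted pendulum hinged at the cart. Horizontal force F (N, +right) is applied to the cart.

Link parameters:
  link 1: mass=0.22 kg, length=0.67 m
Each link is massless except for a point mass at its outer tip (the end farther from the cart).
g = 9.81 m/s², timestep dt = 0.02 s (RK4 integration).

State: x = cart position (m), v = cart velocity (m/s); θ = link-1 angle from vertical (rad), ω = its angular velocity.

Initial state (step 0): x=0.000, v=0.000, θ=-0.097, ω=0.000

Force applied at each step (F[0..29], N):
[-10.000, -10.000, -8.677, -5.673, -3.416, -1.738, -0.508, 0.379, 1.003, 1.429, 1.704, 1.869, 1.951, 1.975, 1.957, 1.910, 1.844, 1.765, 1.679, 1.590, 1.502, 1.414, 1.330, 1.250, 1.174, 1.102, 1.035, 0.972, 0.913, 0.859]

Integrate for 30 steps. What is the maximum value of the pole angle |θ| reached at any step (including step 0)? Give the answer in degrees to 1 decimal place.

apply F[0]=-10.000 → step 1: x=-0.001, v=-0.106, θ=-0.096, ω=0.129
apply F[1]=-10.000 → step 2: x=-0.004, v=-0.212, θ=-0.092, ω=0.259
apply F[2]=-8.677 → step 3: x=-0.009, v=-0.303, θ=-0.086, ω=0.369
apply F[3]=-5.673 → step 4: x=-0.016, v=-0.363, θ=-0.078, ω=0.433
apply F[4]=-3.416 → step 5: x=-0.024, v=-0.398, θ=-0.069, ω=0.464
apply F[5]=-1.738 → step 6: x=-0.032, v=-0.415, θ=-0.059, ω=0.472
apply F[6]=-0.508 → step 7: x=-0.040, v=-0.419, θ=-0.050, ω=0.462
apply F[7]=+0.379 → step 8: x=-0.048, v=-0.414, θ=-0.041, ω=0.441
apply F[8]=+1.003 → step 9: x=-0.057, v=-0.403, θ=-0.032, ω=0.413
apply F[9]=+1.429 → step 10: x=-0.065, v=-0.387, θ=-0.024, ω=0.381
apply F[10]=+1.704 → step 11: x=-0.072, v=-0.368, θ=-0.017, ω=0.346
apply F[11]=+1.869 → step 12: x=-0.079, v=-0.347, θ=-0.011, ω=0.312
apply F[12]=+1.951 → step 13: x=-0.086, v=-0.326, θ=-0.005, ω=0.278
apply F[13]=+1.975 → step 14: x=-0.092, v=-0.304, θ=0.001, ω=0.245
apply F[14]=+1.957 → step 15: x=-0.098, v=-0.283, θ=0.005, ω=0.214
apply F[15]=+1.910 → step 16: x=-0.104, v=-0.263, θ=0.009, ω=0.186
apply F[16]=+1.844 → step 17: x=-0.109, v=-0.243, θ=0.013, ω=0.160
apply F[17]=+1.765 → step 18: x=-0.113, v=-0.224, θ=0.016, ω=0.136
apply F[18]=+1.679 → step 19: x=-0.118, v=-0.207, θ=0.018, ω=0.114
apply F[19]=+1.590 → step 20: x=-0.122, v=-0.190, θ=0.020, ω=0.095
apply F[20]=+1.502 → step 21: x=-0.125, v=-0.174, θ=0.022, ω=0.078
apply F[21]=+1.414 → step 22: x=-0.129, v=-0.159, θ=0.023, ω=0.062
apply F[22]=+1.330 → step 23: x=-0.132, v=-0.146, θ=0.024, ω=0.049
apply F[23]=+1.250 → step 24: x=-0.134, v=-0.133, θ=0.025, ω=0.037
apply F[24]=+1.174 → step 25: x=-0.137, v=-0.121, θ=0.026, ω=0.026
apply F[25]=+1.102 → step 26: x=-0.139, v=-0.109, θ=0.026, ω=0.017
apply F[26]=+1.035 → step 27: x=-0.141, v=-0.099, θ=0.027, ω=0.009
apply F[27]=+0.972 → step 28: x=-0.143, v=-0.089, θ=0.027, ω=0.002
apply F[28]=+0.913 → step 29: x=-0.145, v=-0.080, θ=0.027, ω=-0.004
apply F[29]=+0.859 → step 30: x=-0.146, v=-0.071, θ=0.027, ω=-0.009
Max |angle| over trajectory = 0.097 rad = 5.6°.

Answer: 5.6°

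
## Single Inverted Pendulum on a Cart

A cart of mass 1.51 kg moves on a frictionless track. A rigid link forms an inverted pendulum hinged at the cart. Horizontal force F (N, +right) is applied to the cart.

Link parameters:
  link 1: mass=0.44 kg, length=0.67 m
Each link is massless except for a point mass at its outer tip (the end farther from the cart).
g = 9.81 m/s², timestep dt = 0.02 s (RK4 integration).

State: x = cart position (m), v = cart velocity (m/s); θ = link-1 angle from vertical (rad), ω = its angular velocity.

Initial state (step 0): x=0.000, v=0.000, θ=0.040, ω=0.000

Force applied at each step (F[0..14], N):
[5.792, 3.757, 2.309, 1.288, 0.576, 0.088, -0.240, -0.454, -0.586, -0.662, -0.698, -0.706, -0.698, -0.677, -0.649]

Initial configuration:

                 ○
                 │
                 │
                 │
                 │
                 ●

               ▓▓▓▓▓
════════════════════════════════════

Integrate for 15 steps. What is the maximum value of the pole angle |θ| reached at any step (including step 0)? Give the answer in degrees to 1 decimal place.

Answer: 2.3°

Derivation:
apply F[0]=+5.792 → step 1: x=0.001, v=0.074, θ=0.039, ω=-0.099
apply F[1]=+3.757 → step 2: x=0.003, v=0.122, θ=0.036, ω=-0.159
apply F[2]=+2.309 → step 3: x=0.005, v=0.151, θ=0.033, ω=-0.192
apply F[3]=+1.288 → step 4: x=0.009, v=0.166, θ=0.029, ω=-0.206
apply F[4]=+0.576 → step 5: x=0.012, v=0.172, θ=0.025, ω=-0.207
apply F[5]=+0.088 → step 6: x=0.015, v=0.172, θ=0.021, ω=-0.200
apply F[6]=-0.240 → step 7: x=0.019, v=0.168, θ=0.017, ω=-0.188
apply F[7]=-0.454 → step 8: x=0.022, v=0.161, θ=0.013, ω=-0.173
apply F[8]=-0.586 → step 9: x=0.025, v=0.152, θ=0.010, ω=-0.157
apply F[9]=-0.662 → step 10: x=0.028, v=0.143, θ=0.007, ω=-0.141
apply F[10]=-0.698 → step 11: x=0.031, v=0.133, θ=0.004, ω=-0.125
apply F[11]=-0.706 → step 12: x=0.034, v=0.124, θ=0.002, ω=-0.110
apply F[12]=-0.698 → step 13: x=0.036, v=0.115, θ=-0.000, ω=-0.096
apply F[13]=-0.677 → step 14: x=0.038, v=0.106, θ=-0.002, ω=-0.083
apply F[14]=-0.649 → step 15: x=0.040, v=0.097, θ=-0.003, ω=-0.071
Max |angle| over trajectory = 0.040 rad = 2.3°.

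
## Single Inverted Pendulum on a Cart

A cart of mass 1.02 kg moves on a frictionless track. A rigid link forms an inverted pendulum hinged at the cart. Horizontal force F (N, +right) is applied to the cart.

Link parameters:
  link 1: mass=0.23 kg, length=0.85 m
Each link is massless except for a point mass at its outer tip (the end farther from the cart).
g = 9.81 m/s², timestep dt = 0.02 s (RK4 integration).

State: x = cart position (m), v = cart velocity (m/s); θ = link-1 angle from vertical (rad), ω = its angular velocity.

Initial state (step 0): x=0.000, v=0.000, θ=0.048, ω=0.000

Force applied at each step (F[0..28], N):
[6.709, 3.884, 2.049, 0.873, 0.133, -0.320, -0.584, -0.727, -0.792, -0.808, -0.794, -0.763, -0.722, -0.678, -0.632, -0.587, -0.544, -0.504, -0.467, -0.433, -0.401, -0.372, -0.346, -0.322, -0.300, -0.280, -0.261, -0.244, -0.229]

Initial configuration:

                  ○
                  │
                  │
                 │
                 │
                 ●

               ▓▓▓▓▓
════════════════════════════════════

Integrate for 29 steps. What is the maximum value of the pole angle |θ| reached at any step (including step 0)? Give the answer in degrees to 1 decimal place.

apply F[0]=+6.709 → step 1: x=0.001, v=0.129, θ=0.047, ω=-0.141
apply F[1]=+3.884 → step 2: x=0.005, v=0.204, θ=0.043, ω=-0.218
apply F[2]=+2.049 → step 3: x=0.009, v=0.242, θ=0.038, ω=-0.254
apply F[3]=+0.873 → step 4: x=0.014, v=0.257, θ=0.033, ω=-0.264
apply F[4]=+0.133 → step 5: x=0.019, v=0.259, θ=0.028, ω=-0.258
apply F[5]=-0.320 → step 6: x=0.024, v=0.251, θ=0.023, ω=-0.243
apply F[6]=-0.584 → step 7: x=0.029, v=0.239, θ=0.018, ω=-0.224
apply F[7]=-0.727 → step 8: x=0.034, v=0.224, θ=0.014, ω=-0.203
apply F[8]=-0.792 → step 9: x=0.038, v=0.208, θ=0.010, ω=-0.181
apply F[9]=-0.808 → step 10: x=0.042, v=0.192, θ=0.007, ω=-0.160
apply F[10]=-0.794 → step 11: x=0.046, v=0.176, θ=0.004, ω=-0.140
apply F[11]=-0.763 → step 12: x=0.049, v=0.161, θ=0.001, ω=-0.122
apply F[12]=-0.722 → step 13: x=0.052, v=0.147, θ=-0.001, ω=-0.106
apply F[13]=-0.678 → step 14: x=0.055, v=0.134, θ=-0.003, ω=-0.091
apply F[14]=-0.632 → step 15: x=0.058, v=0.121, θ=-0.005, ω=-0.077
apply F[15]=-0.587 → step 16: x=0.060, v=0.110, θ=-0.006, ω=-0.065
apply F[16]=-0.544 → step 17: x=0.062, v=0.100, θ=-0.007, ω=-0.055
apply F[17]=-0.504 → step 18: x=0.064, v=0.090, θ=-0.008, ω=-0.045
apply F[18]=-0.467 → step 19: x=0.066, v=0.081, θ=-0.009, ω=-0.037
apply F[19]=-0.433 → step 20: x=0.067, v=0.073, θ=-0.010, ω=-0.030
apply F[20]=-0.401 → step 21: x=0.069, v=0.066, θ=-0.010, ω=-0.023
apply F[21]=-0.372 → step 22: x=0.070, v=0.059, θ=-0.011, ω=-0.018
apply F[22]=-0.346 → step 23: x=0.071, v=0.053, θ=-0.011, ω=-0.013
apply F[23]=-0.322 → step 24: x=0.072, v=0.047, θ=-0.011, ω=-0.009
apply F[24]=-0.300 → step 25: x=0.073, v=0.042, θ=-0.012, ω=-0.005
apply F[25]=-0.280 → step 26: x=0.074, v=0.037, θ=-0.012, ω=-0.002
apply F[26]=-0.261 → step 27: x=0.074, v=0.032, θ=-0.012, ω=0.001
apply F[27]=-0.244 → step 28: x=0.075, v=0.028, θ=-0.012, ω=0.003
apply F[28]=-0.229 → step 29: x=0.075, v=0.024, θ=-0.012, ω=0.005
Max |angle| over trajectory = 0.048 rad = 2.8°.

Answer: 2.8°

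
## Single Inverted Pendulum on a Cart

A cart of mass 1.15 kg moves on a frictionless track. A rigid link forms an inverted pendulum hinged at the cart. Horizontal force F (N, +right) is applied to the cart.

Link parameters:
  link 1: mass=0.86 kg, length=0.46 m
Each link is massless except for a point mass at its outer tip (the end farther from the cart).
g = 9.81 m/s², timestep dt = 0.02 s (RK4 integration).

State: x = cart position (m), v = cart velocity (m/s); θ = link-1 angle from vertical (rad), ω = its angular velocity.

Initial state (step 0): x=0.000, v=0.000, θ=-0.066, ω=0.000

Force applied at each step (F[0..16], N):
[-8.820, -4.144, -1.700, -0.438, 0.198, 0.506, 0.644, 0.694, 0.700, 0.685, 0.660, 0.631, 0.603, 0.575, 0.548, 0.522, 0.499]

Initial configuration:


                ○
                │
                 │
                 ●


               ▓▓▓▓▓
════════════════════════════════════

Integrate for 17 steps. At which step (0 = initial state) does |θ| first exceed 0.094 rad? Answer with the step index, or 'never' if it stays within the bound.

apply F[0]=-8.820 → step 1: x=-0.001, v=-0.143, θ=-0.063, ω=0.283
apply F[1]=-4.144 → step 2: x=-0.005, v=-0.207, θ=-0.056, ω=0.395
apply F[2]=-1.700 → step 3: x=-0.009, v=-0.229, θ=-0.048, ω=0.420
apply F[3]=-0.438 → step 4: x=-0.014, v=-0.230, θ=-0.040, ω=0.404
apply F[4]=+0.198 → step 5: x=-0.018, v=-0.221, θ=-0.032, ω=0.370
apply F[5]=+0.506 → step 6: x=-0.023, v=-0.208, θ=-0.025, ω=0.329
apply F[6]=+0.644 → step 7: x=-0.027, v=-0.194, θ=-0.019, ω=0.288
apply F[7]=+0.694 → step 8: x=-0.030, v=-0.179, θ=-0.014, ω=0.250
apply F[8]=+0.700 → step 9: x=-0.034, v=-0.165, θ=-0.009, ω=0.215
apply F[9]=+0.685 → step 10: x=-0.037, v=-0.152, θ=-0.005, ω=0.184
apply F[10]=+0.660 → step 11: x=-0.040, v=-0.140, θ=-0.002, ω=0.156
apply F[11]=+0.631 → step 12: x=-0.043, v=-0.129, θ=0.001, ω=0.132
apply F[12]=+0.603 → step 13: x=-0.045, v=-0.119, θ=0.004, ω=0.111
apply F[13]=+0.575 → step 14: x=-0.047, v=-0.110, θ=0.006, ω=0.093
apply F[14]=+0.548 → step 15: x=-0.050, v=-0.101, θ=0.007, ω=0.077
apply F[15]=+0.522 → step 16: x=-0.051, v=-0.093, θ=0.009, ω=0.063
apply F[16]=+0.499 → step 17: x=-0.053, v=-0.086, θ=0.010, ω=0.052
max |θ| = 0.066 ≤ 0.094 over all 18 states.

Answer: never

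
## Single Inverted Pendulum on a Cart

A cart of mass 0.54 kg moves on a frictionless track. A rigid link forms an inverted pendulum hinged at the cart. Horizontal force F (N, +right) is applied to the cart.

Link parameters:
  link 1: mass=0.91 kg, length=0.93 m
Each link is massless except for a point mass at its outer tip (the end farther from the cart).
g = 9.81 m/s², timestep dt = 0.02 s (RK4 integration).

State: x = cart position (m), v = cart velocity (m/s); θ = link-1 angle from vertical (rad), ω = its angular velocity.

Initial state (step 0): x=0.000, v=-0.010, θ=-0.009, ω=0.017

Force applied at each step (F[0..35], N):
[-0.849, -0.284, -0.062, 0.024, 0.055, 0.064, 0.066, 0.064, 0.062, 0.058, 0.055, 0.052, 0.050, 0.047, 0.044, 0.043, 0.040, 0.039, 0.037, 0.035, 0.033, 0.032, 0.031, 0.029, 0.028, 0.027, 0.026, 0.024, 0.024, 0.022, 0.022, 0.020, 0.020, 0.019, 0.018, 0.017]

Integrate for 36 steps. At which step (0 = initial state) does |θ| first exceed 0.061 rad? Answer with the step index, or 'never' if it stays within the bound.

Answer: never

Derivation:
apply F[0]=-0.849 → step 1: x=-0.000, v=-0.039, θ=-0.008, ω=0.046
apply F[1]=-0.284 → step 2: x=-0.001, v=-0.046, θ=-0.007, ω=0.053
apply F[2]=-0.062 → step 3: x=-0.002, v=-0.046, θ=-0.006, ω=0.051
apply F[3]=+0.024 → step 4: x=-0.003, v=-0.044, θ=-0.005, ω=0.047
apply F[4]=+0.055 → step 5: x=-0.004, v=-0.040, θ=-0.004, ω=0.042
apply F[5]=+0.064 → step 6: x=-0.005, v=-0.036, θ=-0.004, ω=0.037
apply F[6]=+0.066 → step 7: x=-0.005, v=-0.033, θ=-0.003, ω=0.033
apply F[7]=+0.064 → step 8: x=-0.006, v=-0.029, θ=-0.002, ω=0.029
apply F[8]=+0.062 → step 9: x=-0.007, v=-0.026, θ=-0.002, ω=0.025
apply F[9]=+0.058 → step 10: x=-0.007, v=-0.024, θ=-0.001, ω=0.022
apply F[10]=+0.055 → step 11: x=-0.008, v=-0.021, θ=-0.001, ω=0.019
apply F[11]=+0.052 → step 12: x=-0.008, v=-0.019, θ=-0.001, ω=0.016
apply F[12]=+0.050 → step 13: x=-0.008, v=-0.017, θ=-0.000, ω=0.014
apply F[13]=+0.047 → step 14: x=-0.009, v=-0.015, θ=-0.000, ω=0.012
apply F[14]=+0.044 → step 15: x=-0.009, v=-0.014, θ=0.000, ω=0.010
apply F[15]=+0.043 → step 16: x=-0.009, v=-0.012, θ=0.000, ω=0.009
apply F[16]=+0.040 → step 17: x=-0.009, v=-0.011, θ=0.001, ω=0.008
apply F[17]=+0.039 → step 18: x=-0.010, v=-0.010, θ=0.001, ω=0.006
apply F[18]=+0.037 → step 19: x=-0.010, v=-0.009, θ=0.001, ω=0.005
apply F[19]=+0.035 → step 20: x=-0.010, v=-0.008, θ=0.001, ω=0.004
apply F[20]=+0.033 → step 21: x=-0.010, v=-0.007, θ=0.001, ω=0.004
apply F[21]=+0.032 → step 22: x=-0.010, v=-0.006, θ=0.001, ω=0.003
apply F[22]=+0.031 → step 23: x=-0.010, v=-0.005, θ=0.001, ω=0.002
apply F[23]=+0.029 → step 24: x=-0.010, v=-0.004, θ=0.001, ω=0.002
apply F[24]=+0.028 → step 25: x=-0.011, v=-0.004, θ=0.001, ω=0.001
apply F[25]=+0.027 → step 26: x=-0.011, v=-0.003, θ=0.001, ω=0.001
apply F[26]=+0.026 → step 27: x=-0.011, v=-0.002, θ=0.001, ω=0.000
apply F[27]=+0.024 → step 28: x=-0.011, v=-0.002, θ=0.001, ω=0.000
apply F[28]=+0.024 → step 29: x=-0.011, v=-0.001, θ=0.001, ω=-0.000
apply F[29]=+0.022 → step 30: x=-0.011, v=-0.001, θ=0.001, ω=-0.000
apply F[30]=+0.022 → step 31: x=-0.011, v=-0.001, θ=0.001, ω=-0.001
apply F[31]=+0.020 → step 32: x=-0.011, v=-0.000, θ=0.001, ω=-0.001
apply F[32]=+0.020 → step 33: x=-0.011, v=0.000, θ=0.001, ω=-0.001
apply F[33]=+0.019 → step 34: x=-0.011, v=0.001, θ=0.001, ω=-0.001
apply F[34]=+0.018 → step 35: x=-0.011, v=0.001, θ=0.001, ω=-0.001
apply F[35]=+0.017 → step 36: x=-0.011, v=0.001, θ=0.001, ω=-0.001
max |θ| = 0.009 ≤ 0.061 over all 37 states.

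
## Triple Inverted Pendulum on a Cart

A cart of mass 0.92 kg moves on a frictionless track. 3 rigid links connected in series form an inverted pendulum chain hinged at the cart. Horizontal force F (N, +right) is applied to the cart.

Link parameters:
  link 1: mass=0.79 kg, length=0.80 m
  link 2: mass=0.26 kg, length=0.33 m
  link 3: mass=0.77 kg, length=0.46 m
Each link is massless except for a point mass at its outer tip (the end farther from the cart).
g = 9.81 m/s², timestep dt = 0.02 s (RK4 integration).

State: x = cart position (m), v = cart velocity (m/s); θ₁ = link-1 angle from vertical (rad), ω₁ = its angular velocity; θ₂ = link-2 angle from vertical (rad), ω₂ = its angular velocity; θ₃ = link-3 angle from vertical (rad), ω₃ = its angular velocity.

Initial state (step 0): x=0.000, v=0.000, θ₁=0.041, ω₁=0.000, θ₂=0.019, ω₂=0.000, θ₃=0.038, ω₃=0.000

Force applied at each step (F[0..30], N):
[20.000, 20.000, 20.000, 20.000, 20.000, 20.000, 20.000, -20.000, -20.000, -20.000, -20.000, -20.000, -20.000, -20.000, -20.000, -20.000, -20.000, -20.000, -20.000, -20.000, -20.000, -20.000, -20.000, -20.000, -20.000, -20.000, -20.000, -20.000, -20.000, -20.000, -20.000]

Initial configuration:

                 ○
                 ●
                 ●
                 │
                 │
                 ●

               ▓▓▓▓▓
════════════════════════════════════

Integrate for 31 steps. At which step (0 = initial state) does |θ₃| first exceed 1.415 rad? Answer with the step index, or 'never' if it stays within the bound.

apply F[0]=+20.000 → step 1: x=0.004, v=0.418, θ₁=0.036, ω₁=-0.506, θ₂=0.018, ω₂=-0.067, θ₃=0.038, ω₃=0.035
apply F[1]=+20.000 → step 2: x=0.017, v=0.842, θ₁=0.021, ω₁=-1.024, θ₂=0.016, ω₂=-0.121, θ₃=0.039, ω₃=0.072
apply F[2]=+20.000 → step 3: x=0.038, v=1.273, θ₁=-0.005, ω₁=-1.563, θ₂=0.014, ω₂=-0.153, θ₃=0.041, ω₃=0.109
apply F[3]=+20.000 → step 4: x=0.068, v=1.714, θ₁=-0.042, ω₁=-2.126, θ₂=0.010, ω₂=-0.157, θ₃=0.044, ω₃=0.143
apply F[4]=+20.000 → step 5: x=0.106, v=2.157, θ₁=-0.090, ω₁=-2.703, θ₂=0.007, ω₂=-0.145, θ₃=0.047, ω₃=0.165
apply F[5]=+20.000 → step 6: x=0.154, v=2.591, θ₁=-0.150, ω₁=-3.270, θ₂=0.005, ω₂=-0.147, θ₃=0.050, ω₃=0.164
apply F[6]=+20.000 → step 7: x=0.210, v=2.997, θ₁=-0.221, ω₁=-3.790, θ₂=0.001, ω₂=-0.218, θ₃=0.053, ω₃=0.132
apply F[7]=-20.000 → step 8: x=0.266, v=2.601, θ₁=-0.293, ω₁=-3.405, θ₂=-0.002, ω₂=-0.117, θ₃=0.056, ω₃=0.167
apply F[8]=-20.000 → step 9: x=0.314, v=2.240, θ₁=-0.358, ω₁=-3.112, θ₂=-0.003, ω₂=0.081, θ₃=0.060, ω₃=0.225
apply F[9]=-20.000 → step 10: x=0.356, v=1.908, θ₁=-0.418, ω₁=-2.897, θ₂=0.001, ω₂=0.370, θ₃=0.065, ω₃=0.294
apply F[10]=-20.000 → step 11: x=0.391, v=1.597, θ₁=-0.474, ω₁=-2.745, θ₂=0.012, ω₂=0.742, θ₃=0.072, ω₃=0.362
apply F[11]=-20.000 → step 12: x=0.420, v=1.301, θ₁=-0.528, ω₁=-2.639, θ₂=0.032, ω₂=1.192, θ₃=0.080, ω₃=0.420
apply F[12]=-20.000 → step 13: x=0.443, v=1.015, θ₁=-0.580, ω₁=-2.565, θ₂=0.061, ω₂=1.715, θ₃=0.088, ω₃=0.458
apply F[13]=-20.000 → step 14: x=0.460, v=0.733, θ₁=-0.630, ω₁=-2.510, θ₂=0.101, ω₂=2.302, θ₃=0.098, ω₃=0.469
apply F[14]=-20.000 → step 15: x=0.472, v=0.451, θ₁=-0.680, ω₁=-2.461, θ₂=0.153, ω₂=2.941, θ₃=0.107, ω₃=0.456
apply F[15]=-20.000 → step 16: x=0.478, v=0.169, θ₁=-0.729, ω₁=-2.404, θ₂=0.219, ω₂=3.611, θ₃=0.116, ω₃=0.430
apply F[16]=-20.000 → step 17: x=0.479, v=-0.115, θ₁=-0.776, ω₁=-2.332, θ₂=0.298, ω₂=4.285, θ₃=0.124, ω₃=0.415
apply F[17]=-20.000 → step 18: x=0.474, v=-0.398, θ₁=-0.822, ω₁=-2.238, θ₂=0.390, ω₂=4.934, θ₃=0.133, ω₃=0.445
apply F[18]=-20.000 → step 19: x=0.463, v=-0.675, θ₁=-0.866, ω₁=-2.122, θ₂=0.495, ω₂=5.531, θ₃=0.143, ω₃=0.561
apply F[19]=-20.000 → step 20: x=0.447, v=-0.942, θ₁=-0.907, ω₁=-1.988, θ₂=0.611, ω₂=6.058, θ₃=0.156, ω₃=0.796
apply F[20]=-20.000 → step 21: x=0.425, v=-1.195, θ₁=-0.945, ω₁=-1.846, θ₂=0.736, ω₂=6.502, θ₃=0.176, ω₃=1.179
apply F[21]=-20.000 → step 22: x=0.399, v=-1.430, θ₁=-0.980, ω₁=-1.704, θ₂=0.870, ω₂=6.852, θ₃=0.204, ω₃=1.725
apply F[22]=-20.000 → step 23: x=0.368, v=-1.646, θ₁=-1.013, ω₁=-1.571, θ₂=1.010, ω₂=7.090, θ₃=0.246, ω₃=2.440
apply F[23]=-20.000 → step 24: x=0.333, v=-1.841, θ₁=-1.043, ω₁=-1.458, θ₂=1.153, ω₂=7.180, θ₃=0.303, ω₃=3.319
apply F[24]=-20.000 → step 25: x=0.295, v=-2.016, θ₁=-1.072, ω₁=-1.375, θ₂=1.295, ω₂=7.063, θ₃=0.379, ω₃=4.344
apply F[25]=-20.000 → step 26: x=0.253, v=-2.173, θ₁=-1.099, ω₁=-1.331, θ₂=1.433, ω₂=6.661, θ₃=0.477, ω₃=5.481
apply F[26]=-20.000 → step 27: x=0.208, v=-2.316, θ₁=-1.125, ω₁=-1.330, θ₂=1.559, ω₂=5.887, θ₃=0.599, ω₃=6.691
apply F[27]=-20.000 → step 28: x=0.160, v=-2.447, θ₁=-1.152, ω₁=-1.373, θ₂=1.666, ω₂=4.662, θ₃=0.745, ω₃=7.945
apply F[28]=-20.000 → step 29: x=0.110, v=-2.563, θ₁=-1.180, ω₁=-1.456, θ₂=1.742, ω₂=2.915, θ₃=0.917, ω₃=9.276
apply F[29]=-20.000 → step 30: x=0.058, v=-2.640, θ₁=-1.211, ω₁=-1.571, θ₂=1.778, ω₂=0.557, θ₃=1.118, ω₃=10.823
apply F[30]=-20.000 → step 31: x=0.005, v=-2.603, θ₁=-1.243, ω₁=-1.712, θ₂=1.760, ω₂=-2.441, θ₃=1.353, ω₃=12.808
max |θ₃| = 1.353 ≤ 1.415 over all 32 states.

Answer: never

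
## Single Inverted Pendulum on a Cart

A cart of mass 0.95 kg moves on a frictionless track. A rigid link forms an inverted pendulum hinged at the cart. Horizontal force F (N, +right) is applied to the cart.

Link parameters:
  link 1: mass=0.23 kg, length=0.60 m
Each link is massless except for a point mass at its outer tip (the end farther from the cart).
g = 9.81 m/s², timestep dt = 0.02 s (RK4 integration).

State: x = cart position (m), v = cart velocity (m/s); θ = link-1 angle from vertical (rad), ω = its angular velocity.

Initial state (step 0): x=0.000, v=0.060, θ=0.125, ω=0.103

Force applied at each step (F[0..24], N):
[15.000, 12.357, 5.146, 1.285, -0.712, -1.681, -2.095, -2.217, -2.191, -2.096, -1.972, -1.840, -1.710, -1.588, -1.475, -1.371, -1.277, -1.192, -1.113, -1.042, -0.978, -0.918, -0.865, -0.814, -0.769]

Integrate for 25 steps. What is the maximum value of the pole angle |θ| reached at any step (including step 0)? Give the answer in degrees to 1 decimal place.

apply F[0]=+15.000 → step 1: x=0.004, v=0.369, θ=0.122, ω=-0.367
apply F[1]=+12.357 → step 2: x=0.014, v=0.623, θ=0.111, ω=-0.749
apply F[2]=+5.146 → step 3: x=0.028, v=0.726, θ=0.095, ω=-0.887
apply F[3]=+1.285 → step 4: x=0.042, v=0.749, θ=0.077, ω=-0.897
apply F[4]=-0.712 → step 5: x=0.057, v=0.731, θ=0.060, ω=-0.845
apply F[5]=-1.681 → step 6: x=0.071, v=0.693, θ=0.044, ω=-0.765
apply F[6]=-2.095 → step 7: x=0.085, v=0.648, θ=0.029, ω=-0.677
apply F[7]=-2.217 → step 8: x=0.097, v=0.600, θ=0.016, ω=-0.590
apply F[8]=-2.191 → step 9: x=0.109, v=0.553, θ=0.005, ω=-0.509
apply F[9]=-2.096 → step 10: x=0.120, v=0.509, θ=-0.004, ω=-0.435
apply F[10]=-1.972 → step 11: x=0.129, v=0.468, θ=-0.012, ω=-0.369
apply F[11]=-1.840 → step 12: x=0.138, v=0.430, θ=-0.019, ω=-0.311
apply F[12]=-1.710 → step 13: x=0.147, v=0.395, θ=-0.024, ω=-0.260
apply F[13]=-1.588 → step 14: x=0.154, v=0.363, θ=-0.029, ω=-0.215
apply F[14]=-1.475 → step 15: x=0.161, v=0.333, θ=-0.033, ω=-0.176
apply F[15]=-1.371 → step 16: x=0.167, v=0.306, θ=-0.036, ω=-0.142
apply F[16]=-1.277 → step 17: x=0.173, v=0.281, θ=-0.039, ω=-0.113
apply F[17]=-1.192 → step 18: x=0.179, v=0.258, θ=-0.041, ω=-0.087
apply F[18]=-1.113 → step 19: x=0.184, v=0.236, θ=-0.042, ω=-0.065
apply F[19]=-1.042 → step 20: x=0.188, v=0.217, θ=-0.043, ω=-0.046
apply F[20]=-0.978 → step 21: x=0.192, v=0.198, θ=-0.044, ω=-0.029
apply F[21]=-0.918 → step 22: x=0.196, v=0.181, θ=-0.045, ω=-0.015
apply F[22]=-0.865 → step 23: x=0.200, v=0.165, θ=-0.045, ω=-0.003
apply F[23]=-0.814 → step 24: x=0.203, v=0.150, θ=-0.045, ω=0.007
apply F[24]=-0.769 → step 25: x=0.206, v=0.136, θ=-0.045, ω=0.016
Max |angle| over trajectory = 0.125 rad = 7.2°.

Answer: 7.2°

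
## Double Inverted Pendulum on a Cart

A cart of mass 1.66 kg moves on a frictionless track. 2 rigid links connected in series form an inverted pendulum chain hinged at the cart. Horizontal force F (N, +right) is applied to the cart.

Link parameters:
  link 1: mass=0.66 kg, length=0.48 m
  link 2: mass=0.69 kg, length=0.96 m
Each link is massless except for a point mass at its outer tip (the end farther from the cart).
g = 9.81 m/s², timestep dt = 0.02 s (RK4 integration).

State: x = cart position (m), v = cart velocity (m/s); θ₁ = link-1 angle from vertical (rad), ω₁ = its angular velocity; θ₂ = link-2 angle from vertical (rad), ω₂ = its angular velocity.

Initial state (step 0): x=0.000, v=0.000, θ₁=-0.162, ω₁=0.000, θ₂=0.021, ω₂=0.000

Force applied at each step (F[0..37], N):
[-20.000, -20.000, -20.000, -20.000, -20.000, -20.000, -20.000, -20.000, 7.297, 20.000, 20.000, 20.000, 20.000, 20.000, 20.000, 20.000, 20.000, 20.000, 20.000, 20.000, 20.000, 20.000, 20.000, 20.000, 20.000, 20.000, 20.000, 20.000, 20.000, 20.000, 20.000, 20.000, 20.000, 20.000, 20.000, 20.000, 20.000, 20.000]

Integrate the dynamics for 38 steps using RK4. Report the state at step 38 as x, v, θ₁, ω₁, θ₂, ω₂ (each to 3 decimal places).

apply F[0]=-20.000 → step 1: x=-0.002, v=-0.212, θ₁=-0.159, ω₁=0.286, θ₂=0.022, ω₂=0.085
apply F[1]=-20.000 → step 2: x=-0.009, v=-0.426, θ₁=-0.151, ω₁=0.579, θ₂=0.024, ω₂=0.167
apply F[2]=-20.000 → step 3: x=-0.019, v=-0.642, θ₁=-0.136, ω₁=0.889, θ₂=0.029, ω₂=0.244
apply F[3]=-20.000 → step 4: x=-0.034, v=-0.862, θ₁=-0.115, ω₁=1.223, θ₂=0.034, ω₂=0.313
apply F[4]=-20.000 → step 5: x=-0.054, v=-1.087, θ₁=-0.087, ω₁=1.591, θ₂=0.041, ω₂=0.370
apply F[5]=-20.000 → step 6: x=-0.078, v=-1.318, θ₁=-0.051, ω₁=1.999, θ₂=0.049, ω₂=0.413
apply F[6]=-20.000 → step 7: x=-0.106, v=-1.555, θ₁=-0.006, ω₁=2.454, θ₂=0.057, ω₂=0.440
apply F[7]=-20.000 → step 8: x=-0.140, v=-1.798, θ₁=0.048, ω₁=2.956, θ₂=0.066, ω₂=0.451
apply F[8]=+7.297 → step 9: x=-0.175, v=-1.717, θ₁=0.105, ω₁=2.822, θ₂=0.075, ω₂=0.449
apply F[9]=+20.000 → step 10: x=-0.207, v=-1.493, θ₁=0.158, ω₁=2.431, θ₂=0.084, ω₂=0.432
apply F[10]=+20.000 → step 11: x=-0.235, v=-1.279, θ₁=0.203, ω₁=2.100, θ₂=0.092, ω₂=0.396
apply F[11]=+20.000 → step 12: x=-0.258, v=-1.073, θ₁=0.242, ω₁=1.825, θ₂=0.100, ω₂=0.344
apply F[12]=+20.000 → step 13: x=-0.278, v=-0.875, θ₁=0.276, ω₁=1.601, θ₂=0.106, ω₂=0.275
apply F[13]=+20.000 → step 14: x=-0.293, v=-0.684, θ₁=0.306, ω₁=1.420, θ₂=0.111, ω₂=0.192
apply F[14]=+20.000 → step 15: x=-0.305, v=-0.498, θ₁=0.333, ω₁=1.277, θ₂=0.114, ω₂=0.097
apply F[15]=+20.000 → step 16: x=-0.313, v=-0.318, θ₁=0.358, ω₁=1.168, θ₂=0.115, ω₂=-0.010
apply F[16]=+20.000 → step 17: x=-0.318, v=-0.141, θ₁=0.380, ω₁=1.090, θ₂=0.113, ω₂=-0.128
apply F[17]=+20.000 → step 18: x=-0.319, v=0.032, θ₁=0.401, ω₁=1.038, θ₂=0.109, ω₂=-0.257
apply F[18]=+20.000 → step 19: x=-0.317, v=0.202, θ₁=0.422, ω₁=1.011, θ₂=0.103, ω₂=-0.396
apply F[19]=+20.000 → step 20: x=-0.311, v=0.371, θ₁=0.442, ω₁=1.005, θ₂=0.093, ω₂=-0.544
apply F[20]=+20.000 → step 21: x=-0.302, v=0.538, θ₁=0.462, ω₁=1.019, θ₂=0.081, ω₂=-0.703
apply F[21]=+20.000 → step 22: x=-0.289, v=0.704, θ₁=0.483, ω₁=1.050, θ₂=0.065, ω₂=-0.870
apply F[22]=+20.000 → step 23: x=-0.274, v=0.869, θ₁=0.504, ω₁=1.095, θ₂=0.046, ω₂=-1.047
apply F[23]=+20.000 → step 24: x=-0.255, v=1.035, θ₁=0.527, ω₁=1.151, θ₂=0.023, ω₂=-1.231
apply F[24]=+20.000 → step 25: x=-0.232, v=1.202, θ₁=0.550, ω₁=1.213, θ₂=-0.003, ω₂=-1.422
apply F[25]=+20.000 → step 26: x=-0.207, v=1.370, θ₁=0.575, ω₁=1.278, θ₂=-0.034, ω₂=-1.619
apply F[26]=+20.000 → step 27: x=-0.178, v=1.539, θ₁=0.602, ω₁=1.340, θ₂=-0.068, ω₂=-1.821
apply F[27]=+20.000 → step 28: x=-0.145, v=1.710, θ₁=0.629, ω₁=1.395, θ₂=-0.106, ω₂=-2.025
apply F[28]=+20.000 → step 29: x=-0.109, v=1.884, θ₁=0.657, ω₁=1.439, θ₂=-0.149, ω₂=-2.231
apply F[29]=+20.000 → step 30: x=-0.070, v=2.058, θ₁=0.686, ω₁=1.465, θ₂=-0.196, ω₂=-2.439
apply F[30]=+20.000 → step 31: x=-0.027, v=2.235, θ₁=0.716, ω₁=1.472, θ₂=-0.247, ω₂=-2.648
apply F[31]=+20.000 → step 32: x=0.020, v=2.412, θ₁=0.745, ω₁=1.454, θ₂=-0.302, ω₂=-2.858
apply F[32]=+20.000 → step 33: x=0.070, v=2.590, θ₁=0.774, ω₁=1.407, θ₂=-0.361, ω₂=-3.071
apply F[33]=+20.000 → step 34: x=0.123, v=2.768, θ₁=0.801, ω₁=1.329, θ₂=-0.424, ω₂=-3.288
apply F[34]=+20.000 → step 35: x=0.180, v=2.944, θ₁=0.827, ω₁=1.216, θ₂=-0.492, ω₂=-3.510
apply F[35]=+20.000 → step 36: x=0.241, v=3.118, θ₁=0.850, ω₁=1.062, θ₂=-0.565, ω₂=-3.742
apply F[36]=+20.000 → step 37: x=0.305, v=3.288, θ₁=0.869, ω₁=0.863, θ₂=-0.642, ω₂=-3.984
apply F[37]=+20.000 → step 38: x=0.373, v=3.454, θ₁=0.884, ω₁=0.614, θ₂=-0.724, ω₂=-4.240

Answer: x=0.373, v=3.454, θ₁=0.884, ω₁=0.614, θ₂=-0.724, ω₂=-4.240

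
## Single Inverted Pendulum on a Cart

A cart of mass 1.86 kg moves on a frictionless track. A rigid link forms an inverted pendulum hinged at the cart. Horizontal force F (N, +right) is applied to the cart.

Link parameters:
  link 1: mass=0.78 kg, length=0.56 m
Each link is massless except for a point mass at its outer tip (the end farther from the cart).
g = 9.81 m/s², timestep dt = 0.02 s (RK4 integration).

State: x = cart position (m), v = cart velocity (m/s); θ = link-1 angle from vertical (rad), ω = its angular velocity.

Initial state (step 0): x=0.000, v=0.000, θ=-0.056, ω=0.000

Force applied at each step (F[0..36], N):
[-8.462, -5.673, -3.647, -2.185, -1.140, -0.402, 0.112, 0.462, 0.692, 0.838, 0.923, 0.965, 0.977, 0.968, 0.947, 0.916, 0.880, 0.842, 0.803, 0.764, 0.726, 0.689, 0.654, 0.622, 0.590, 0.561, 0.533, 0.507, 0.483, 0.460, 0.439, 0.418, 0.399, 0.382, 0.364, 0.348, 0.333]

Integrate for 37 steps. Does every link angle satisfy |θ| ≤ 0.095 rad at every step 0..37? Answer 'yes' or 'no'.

apply F[0]=-8.462 → step 1: x=-0.001, v=-0.086, θ=-0.055, ω=0.134
apply F[1]=-5.673 → step 2: x=-0.003, v=-0.143, θ=-0.051, ω=0.217
apply F[2]=-3.647 → step 3: x=-0.006, v=-0.178, θ=-0.046, ω=0.262
apply F[3]=-2.185 → step 4: x=-0.010, v=-0.198, θ=-0.041, ω=0.283
apply F[4]=-1.140 → step 5: x=-0.014, v=-0.207, θ=-0.035, ω=0.286
apply F[5]=-0.402 → step 6: x=-0.018, v=-0.209, θ=-0.030, ω=0.277
apply F[6]=+0.112 → step 7: x=-0.022, v=-0.205, θ=-0.024, ω=0.262
apply F[7]=+0.462 → step 8: x=-0.027, v=-0.199, θ=-0.019, ω=0.242
apply F[8]=+0.692 → step 9: x=-0.030, v=-0.190, θ=-0.015, ω=0.220
apply F[9]=+0.838 → step 10: x=-0.034, v=-0.180, θ=-0.010, ω=0.198
apply F[10]=+0.923 → step 11: x=-0.038, v=-0.169, θ=-0.007, ω=0.176
apply F[11]=+0.965 → step 12: x=-0.041, v=-0.158, θ=-0.003, ω=0.155
apply F[12]=+0.977 → step 13: x=-0.044, v=-0.148, θ=-0.000, ω=0.136
apply F[13]=+0.968 → step 14: x=-0.047, v=-0.137, θ=0.002, ω=0.117
apply F[14]=+0.947 → step 15: x=-0.049, v=-0.127, θ=0.004, ω=0.101
apply F[15]=+0.916 → step 16: x=-0.052, v=-0.118, θ=0.006, ω=0.086
apply F[16]=+0.880 → step 17: x=-0.054, v=-0.109, θ=0.008, ω=0.072
apply F[17]=+0.842 → step 18: x=-0.056, v=-0.101, θ=0.009, ω=0.060
apply F[18]=+0.803 → step 19: x=-0.058, v=-0.093, θ=0.010, ω=0.050
apply F[19]=+0.764 → step 20: x=-0.060, v=-0.086, θ=0.011, ω=0.040
apply F[20]=+0.726 → step 21: x=-0.062, v=-0.079, θ=0.012, ω=0.032
apply F[21]=+0.689 → step 22: x=-0.063, v=-0.072, θ=0.012, ω=0.025
apply F[22]=+0.654 → step 23: x=-0.065, v=-0.066, θ=0.013, ω=0.019
apply F[23]=+0.622 → step 24: x=-0.066, v=-0.061, θ=0.013, ω=0.013
apply F[24]=+0.590 → step 25: x=-0.067, v=-0.055, θ=0.013, ω=0.008
apply F[25]=+0.561 → step 26: x=-0.068, v=-0.051, θ=0.013, ω=0.004
apply F[26]=+0.533 → step 27: x=-0.069, v=-0.046, θ=0.013, ω=0.001
apply F[27]=+0.507 → step 28: x=-0.070, v=-0.042, θ=0.013, ω=-0.002
apply F[28]=+0.483 → step 29: x=-0.071, v=-0.037, θ=0.013, ω=-0.005
apply F[29]=+0.460 → step 30: x=-0.071, v=-0.034, θ=0.013, ω=-0.007
apply F[30]=+0.439 → step 31: x=-0.072, v=-0.030, θ=0.013, ω=-0.009
apply F[31]=+0.418 → step 32: x=-0.073, v=-0.027, θ=0.013, ω=-0.010
apply F[32]=+0.399 → step 33: x=-0.073, v=-0.023, θ=0.013, ω=-0.012
apply F[33]=+0.382 → step 34: x=-0.073, v=-0.020, θ=0.012, ω=-0.013
apply F[34]=+0.364 → step 35: x=-0.074, v=-0.017, θ=0.012, ω=-0.014
apply F[35]=+0.348 → step 36: x=-0.074, v=-0.015, θ=0.012, ω=-0.014
apply F[36]=+0.333 → step 37: x=-0.074, v=-0.012, θ=0.012, ω=-0.015
Max |angle| over trajectory = 0.056 rad; bound = 0.095 → within bound.

Answer: yes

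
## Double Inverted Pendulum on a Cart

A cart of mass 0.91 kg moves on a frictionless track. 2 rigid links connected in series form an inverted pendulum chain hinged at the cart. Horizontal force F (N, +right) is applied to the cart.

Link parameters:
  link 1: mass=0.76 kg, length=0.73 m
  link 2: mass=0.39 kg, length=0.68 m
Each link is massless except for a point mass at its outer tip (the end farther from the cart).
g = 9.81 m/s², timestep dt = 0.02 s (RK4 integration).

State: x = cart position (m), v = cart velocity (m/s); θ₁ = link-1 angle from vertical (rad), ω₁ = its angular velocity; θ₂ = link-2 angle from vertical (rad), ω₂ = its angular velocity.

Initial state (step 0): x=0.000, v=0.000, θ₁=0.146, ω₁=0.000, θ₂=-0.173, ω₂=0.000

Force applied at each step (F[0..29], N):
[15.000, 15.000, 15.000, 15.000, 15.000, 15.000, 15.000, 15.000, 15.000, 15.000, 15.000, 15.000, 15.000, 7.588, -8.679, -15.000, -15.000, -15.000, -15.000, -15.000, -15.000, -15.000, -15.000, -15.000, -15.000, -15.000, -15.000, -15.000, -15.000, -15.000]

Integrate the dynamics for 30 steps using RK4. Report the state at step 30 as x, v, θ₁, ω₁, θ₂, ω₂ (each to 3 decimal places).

apply F[0]=+15.000 → step 1: x=0.003, v=0.289, θ₁=0.143, ω₁=-0.306, θ₂=-0.175, ω₂=-0.156
apply F[1]=+15.000 → step 2: x=0.012, v=0.580, θ₁=0.134, ω₁=-0.618, θ₂=-0.179, ω₂=-0.308
apply F[2]=+15.000 → step 3: x=0.026, v=0.876, θ₁=0.118, ω₁=-0.943, θ₂=-0.187, ω₂=-0.452
apply F[3]=+15.000 → step 4: x=0.047, v=1.178, θ₁=0.096, ω₁=-1.287, θ₂=-0.197, ω₂=-0.583
apply F[4]=+15.000 → step 5: x=0.073, v=1.489, θ₁=0.066, ω₁=-1.657, θ₂=-0.210, ω₂=-0.696
apply F[5]=+15.000 → step 6: x=0.106, v=1.809, θ₁=0.029, ω₁=-2.055, θ₂=-0.225, ω₂=-0.785
apply F[6]=+15.000 → step 7: x=0.146, v=2.138, θ₁=-0.016, ω₁=-2.485, θ₂=-0.241, ω₂=-0.847
apply F[7]=+15.000 → step 8: x=0.192, v=2.471, θ₁=-0.070, ω₁=-2.943, θ₂=-0.259, ω₂=-0.880
apply F[8]=+15.000 → step 9: x=0.245, v=2.801, θ₁=-0.134, ω₁=-3.420, θ₂=-0.276, ω₂=-0.884
apply F[9]=+15.000 → step 10: x=0.304, v=3.118, θ₁=-0.207, ω₁=-3.898, θ₂=-0.294, ω₂=-0.870
apply F[10]=+15.000 → step 11: x=0.369, v=3.406, θ₁=-0.290, ω₁=-4.351, θ₂=-0.311, ω₂=-0.854
apply F[11]=+15.000 → step 12: x=0.440, v=3.652, θ₁=-0.381, ω₁=-4.755, θ₂=-0.328, ω₂=-0.862
apply F[12]=+15.000 → step 13: x=0.515, v=3.845, θ₁=-0.479, ω₁=-5.090, θ₂=-0.346, ω₂=-0.916
apply F[13]=+7.588 → step 14: x=0.592, v=3.865, θ₁=-0.582, ω₁=-5.221, θ₂=-0.365, ω₂=-1.005
apply F[14]=-8.679 → step 15: x=0.667, v=3.613, θ₁=-0.685, ω₁=-5.086, θ₂=-0.386, ω₂=-1.051
apply F[15]=-15.000 → step 16: x=0.736, v=3.281, θ₁=-0.785, ω₁=-4.927, θ₂=-0.407, ω₂=-1.053
apply F[16]=-15.000 → step 17: x=0.798, v=2.964, θ₁=-0.883, ω₁=-4.835, θ₂=-0.428, ω₂=-1.040
apply F[17]=-15.000 → step 18: x=0.854, v=2.655, θ₁=-0.979, ω₁=-4.801, θ₂=-0.448, ω₂=-1.019
apply F[18]=-15.000 → step 19: x=0.904, v=2.348, θ₁=-1.075, ω₁=-4.816, θ₂=-0.468, ω₂=-0.995
apply F[19]=-15.000 → step 20: x=0.948, v=2.036, θ₁=-1.172, ω₁=-4.876, θ₂=-0.488, ω₂=-0.973
apply F[20]=-15.000 → step 21: x=0.986, v=1.717, θ₁=-1.271, ω₁=-4.977, θ₂=-0.507, ω₂=-0.960
apply F[21]=-15.000 → step 22: x=1.017, v=1.384, θ₁=-1.371, ω₁=-5.120, θ₂=-0.526, ω₂=-0.965
apply F[22]=-15.000 → step 23: x=1.041, v=1.032, θ₁=-1.476, ω₁=-5.305, θ₂=-0.546, ω₂=-0.995
apply F[23]=-15.000 → step 24: x=1.058, v=0.657, θ₁=-1.584, ω₁=-5.535, θ₂=-0.566, ω₂=-1.061
apply F[24]=-15.000 → step 25: x=1.067, v=0.253, θ₁=-1.697, ω₁=-5.817, θ₂=-0.589, ω₂=-1.177
apply F[25]=-15.000 → step 26: x=1.068, v=-0.188, θ₁=-1.817, ω₁=-6.161, θ₂=-0.614, ω₂=-1.360
apply F[26]=-15.000 → step 27: x=1.059, v=-0.675, θ₁=-1.944, ω₁=-6.580, θ₂=-0.644, ω₂=-1.636
apply F[27]=-15.000 → step 28: x=1.040, v=-1.217, θ₁=-2.081, ω₁=-7.092, θ₂=-0.680, ω₂=-2.042
apply F[28]=-15.000 → step 29: x=1.010, v=-1.827, θ₁=-2.229, ω₁=-7.721, θ₂=-0.727, ω₂=-2.631
apply F[29]=-15.000 → step 30: x=0.967, v=-2.515, θ₁=-2.391, ω₁=-8.491, θ₂=-0.787, ω₂=-3.487

Answer: x=0.967, v=-2.515, θ₁=-2.391, ω₁=-8.491, θ₂=-0.787, ω₂=-3.487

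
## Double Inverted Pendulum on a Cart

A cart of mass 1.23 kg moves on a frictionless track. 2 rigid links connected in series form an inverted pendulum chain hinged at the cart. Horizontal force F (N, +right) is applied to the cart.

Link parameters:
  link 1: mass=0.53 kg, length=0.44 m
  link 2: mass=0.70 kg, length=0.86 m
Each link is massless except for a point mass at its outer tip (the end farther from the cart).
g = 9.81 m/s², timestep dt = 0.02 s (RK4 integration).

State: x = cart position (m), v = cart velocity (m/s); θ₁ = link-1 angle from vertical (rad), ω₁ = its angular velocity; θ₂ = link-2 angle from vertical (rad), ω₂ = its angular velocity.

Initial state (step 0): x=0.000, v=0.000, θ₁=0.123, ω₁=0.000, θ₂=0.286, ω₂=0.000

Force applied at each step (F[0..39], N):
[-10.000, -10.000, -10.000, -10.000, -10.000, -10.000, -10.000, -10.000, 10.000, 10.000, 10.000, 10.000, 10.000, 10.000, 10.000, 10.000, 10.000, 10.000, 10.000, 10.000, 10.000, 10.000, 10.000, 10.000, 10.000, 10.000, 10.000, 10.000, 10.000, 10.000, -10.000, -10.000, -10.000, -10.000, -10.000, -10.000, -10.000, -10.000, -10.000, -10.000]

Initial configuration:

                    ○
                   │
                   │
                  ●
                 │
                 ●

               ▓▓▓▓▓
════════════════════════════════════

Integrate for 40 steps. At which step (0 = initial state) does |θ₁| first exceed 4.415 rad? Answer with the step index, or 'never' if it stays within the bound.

apply F[0]=-10.000 → step 1: x=-0.002, v=-0.183, θ₁=0.127, ω₁=0.389, θ₂=0.287, ω₂=0.072
apply F[1]=-10.000 → step 2: x=-0.007, v=-0.367, θ₁=0.139, ω₁=0.788, θ₂=0.289, ω₂=0.140
apply F[2]=-10.000 → step 3: x=-0.017, v=-0.552, θ₁=0.159, ω₁=1.205, θ₂=0.292, ω₂=0.199
apply F[3]=-10.000 → step 4: x=-0.029, v=-0.739, θ₁=0.187, ω₁=1.648, θ₂=0.297, ω₂=0.245
apply F[4]=-10.000 → step 5: x=-0.046, v=-0.926, θ₁=0.225, ω₁=2.121, θ₂=0.302, ω₂=0.276
apply F[5]=-10.000 → step 6: x=-0.066, v=-1.111, θ₁=0.272, ω₁=2.623, θ₂=0.308, ω₂=0.291
apply F[6]=-10.000 → step 7: x=-0.091, v=-1.292, θ₁=0.330, ω₁=3.143, θ₂=0.313, ω₂=0.293
apply F[7]=-10.000 → step 8: x=-0.118, v=-1.461, θ₁=0.398, ω₁=3.664, θ₂=0.319, ω₂=0.291
apply F[8]=+10.000 → step 9: x=-0.146, v=-1.344, θ₁=0.471, ω₁=3.645, θ₂=0.325, ω₂=0.258
apply F[9]=+10.000 → step 10: x=-0.172, v=-1.231, θ₁=0.544, ω₁=3.692, θ₂=0.330, ω₂=0.209
apply F[10]=+10.000 → step 11: x=-0.195, v=-1.120, θ₁=0.619, ω₁=3.793, θ₂=0.333, ω₂=0.146
apply F[11]=+10.000 → step 12: x=-0.217, v=-1.007, θ₁=0.696, ω₁=3.937, θ₂=0.335, ω₂=0.076
apply F[12]=+10.000 → step 13: x=-0.236, v=-0.890, θ₁=0.777, ω₁=4.112, θ₂=0.336, ω₂=0.005
apply F[13]=+10.000 → step 14: x=-0.252, v=-0.767, θ₁=0.861, ω₁=4.311, θ₂=0.336, ω₂=-0.061
apply F[14]=+10.000 → step 15: x=-0.266, v=-0.634, θ₁=0.949, ω₁=4.528, θ₂=0.334, ω₂=-0.117
apply F[15]=+10.000 → step 16: x=-0.278, v=-0.492, θ₁=1.042, ω₁=4.761, θ₂=0.331, ω₂=-0.157
apply F[16]=+10.000 → step 17: x=-0.286, v=-0.339, θ₁=1.140, ω₁=5.010, θ₂=0.328, ω₂=-0.176
apply F[17]=+10.000 → step 18: x=-0.291, v=-0.173, θ₁=1.242, ω₁=5.279, θ₂=0.324, ω₂=-0.169
apply F[18]=+10.000 → step 19: x=-0.293, v=0.007, θ₁=1.351, ω₁=5.573, θ₂=0.321, ω₂=-0.130
apply F[19]=+10.000 → step 20: x=-0.291, v=0.201, θ₁=1.466, ω₁=5.902, θ₂=0.319, ω₂=-0.053
apply F[20]=+10.000 → step 21: x=-0.284, v=0.413, θ₁=1.587, ω₁=6.277, θ₂=0.319, ω₂=0.071
apply F[21]=+10.000 → step 22: x=-0.274, v=0.644, θ₁=1.717, ω₁=6.716, θ₂=0.322, ω₂=0.253
apply F[22]=+10.000 → step 23: x=-0.259, v=0.900, θ₁=1.857, ω₁=7.243, θ₂=0.330, ω₂=0.509
apply F[23]=+10.000 → step 24: x=-0.238, v=1.186, θ₁=2.008, ω₁=7.889, θ₂=0.343, ω₂=0.864
apply F[24]=+10.000 → step 25: x=-0.211, v=1.508, θ₁=2.173, ω₁=8.704, θ₂=0.365, ω₂=1.353
apply F[25]=+10.000 → step 26: x=-0.177, v=1.873, θ₁=2.357, ω₁=9.753, θ₂=0.399, ω₂=2.034
apply F[26]=+10.000 → step 27: x=-0.136, v=2.286, θ₁=2.565, ω₁=11.122, θ₂=0.449, ω₂=2.995
apply F[27]=+10.000 → step 28: x=-0.086, v=2.721, θ₁=2.805, ω₁=12.863, θ₂=0.521, ω₂=4.360
apply F[28]=+10.000 → step 29: x=-0.027, v=3.071, θ₁=3.081, ω₁=14.766, θ₂=0.626, ω₂=6.195
apply F[29]=+10.000 → step 30: x=0.035, v=3.108, θ₁=3.391, ω₁=15.992, θ₂=0.770, ω₂=8.201
apply F[30]=-10.000 → step 31: x=0.092, v=2.518, θ₁=3.704, ω₁=15.136, θ₂=0.949, ω₂=9.517
apply F[31]=-10.000 → step 32: x=0.136, v=1.952, θ₁=3.993, ω₁=13.758, θ₂=1.146, ω₂=10.090
apply F[32]=-10.000 → step 33: x=0.171, v=1.557, θ₁=4.255, ω₁=12.500, θ₂=1.350, ω₂=10.293
apply F[33]=-10.000 → step 34: x=0.199, v=1.322, θ₁=4.494, ω₁=11.435, θ₂=1.557, ω₂=10.340
apply F[34]=-10.000 → step 35: x=0.225, v=1.213, θ₁=4.713, ω₁=10.468, θ₂=1.763, ω₂=10.312
apply F[35]=-10.000 → step 36: x=0.249, v=1.205, θ₁=4.913, ω₁=9.483, θ₂=1.969, ω₂=10.231
apply F[36]=-10.000 → step 37: x=0.273, v=1.284, θ₁=5.092, ω₁=8.374, θ₂=2.172, ω₂=10.090
apply F[37]=-10.000 → step 38: x=0.300, v=1.432, θ₁=5.246, ω₁=7.047, θ₂=2.372, ω₂=9.863
apply F[38]=-10.000 → step 39: x=0.331, v=1.626, θ₁=5.372, ω₁=5.446, θ₂=2.566, ω₂=9.518
apply F[39]=-10.000 → step 40: x=0.366, v=1.831, θ₁=5.463, ω₁=3.594, θ₂=2.752, ω₂=9.032
|θ₁| = 4.494 > 4.415 first at step 34.

Answer: 34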